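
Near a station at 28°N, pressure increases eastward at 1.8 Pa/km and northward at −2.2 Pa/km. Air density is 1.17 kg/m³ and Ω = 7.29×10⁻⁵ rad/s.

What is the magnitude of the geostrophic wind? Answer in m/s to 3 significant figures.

Coriolis parameter at 28°N:
f = 2Ω sin φ = 2 × 7.29×10⁻⁵ × sin 28° = 6.84×10⁻⁵ s⁻¹
Component geostrophic relations (x east, y north):
u_g = −(1/(fρ)) ∂P/∂y,  v_g = (1/(fρ)) ∂P/∂x
u_g = −(−2.2×10⁻³)/(6.84×10⁻⁵ × 1.17) = 27.5 m/s;  v_g = (1.8×10⁻³)/(6.84×10⁻⁵ × 1.17) = 22.5 m/s
|V_g| = √(u_g² + v_g²) = 35.5 m/s

35.5 m/s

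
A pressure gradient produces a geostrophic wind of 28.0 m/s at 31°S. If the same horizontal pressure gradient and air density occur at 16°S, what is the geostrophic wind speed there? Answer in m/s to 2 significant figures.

52 m/s

With the same pressure gradient and density, V_g ∝ 1/f ∝ 1/sin φ.
V₂ = V₁ · sin φ₁ / sin φ₂ = 28.0 × sin 31° / sin 16°
V₂ = 28.0 × 0.5150/0.2756 = 52 m/s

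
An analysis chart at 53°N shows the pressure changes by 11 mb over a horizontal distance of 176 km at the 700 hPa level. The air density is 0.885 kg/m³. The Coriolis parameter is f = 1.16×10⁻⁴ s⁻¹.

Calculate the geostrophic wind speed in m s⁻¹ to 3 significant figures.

60.9 m s⁻¹

Pressure gradient: |∂P/∂n| = 1100 Pa / 176000 m = 6.25×10⁻³ Pa/m
Geostrophic balance (pressure-gradient force = Coriolis force):
V_g = (1/(fρ)) |∂P/∂n| = 6.25×10⁻³ / (1.16×10⁻⁴ × 0.885) = 60.9 m/s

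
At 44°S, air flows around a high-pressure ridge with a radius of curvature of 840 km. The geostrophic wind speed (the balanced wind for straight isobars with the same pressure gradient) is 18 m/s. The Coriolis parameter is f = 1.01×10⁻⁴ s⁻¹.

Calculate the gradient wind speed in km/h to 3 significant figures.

Around a high, pressure-gradient force acts outward with centrifugal, so Coriolis balances both:
fV = (1/ρ)|∂P/∂n| + V²/R  →  V² − fR·V + fR·V_g = 0
With fR = 1.01×10⁻⁴ × 840×10³ m = 84.8 m/s:
V = [fR − √((fR)² − 4 fR V_g)]/2 = [84.8 − √(84.8² − 4×84.8×18)]/2 = 25.9 m/s
Supergeostrophic (V > V_g = 18 m/s), as expected around a high.
Converting: 25.9 m/s × 3.6 = 93.3 km/h

93.3 km/h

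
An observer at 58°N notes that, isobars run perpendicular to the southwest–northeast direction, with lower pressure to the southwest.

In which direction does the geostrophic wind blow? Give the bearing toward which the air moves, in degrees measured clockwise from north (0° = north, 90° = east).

The pressure-gradient force points toward the southwest (bearing 225°).
Geostrophic balance: in the Northern Hemisphere the Coriolis force deflects motion to the right, so the geostrophic wind blows 90° to the right of the pressure-gradient force (low pressure on the left).
Rotating 225° by 90° clockwise gives 315° — the wind blows toward the northwest.

315°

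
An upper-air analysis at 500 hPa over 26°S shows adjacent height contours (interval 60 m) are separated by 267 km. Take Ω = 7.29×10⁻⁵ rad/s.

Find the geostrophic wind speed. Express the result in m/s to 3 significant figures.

34.5 m/s

Coriolis parameter at 26°S:
f = 2Ω sin φ = 2 × 7.29×10⁻⁵ × sin 26° = 6.39×10⁻⁵ s⁻¹
Height gradient: |∂Z/∂n| = 60 m / 267000 m = 2.25×10⁻⁴
On a pressure surface, geostrophic balance gives V_g = (g/f)|∂Z/∂n|:
V_g = 9.81 × 2.25×10⁻⁴ / 6.39×10⁻⁵ = 34.5 m/s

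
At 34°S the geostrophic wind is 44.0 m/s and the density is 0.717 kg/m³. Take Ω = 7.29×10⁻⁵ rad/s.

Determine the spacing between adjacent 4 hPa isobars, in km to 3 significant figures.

Coriolis parameter at 34°S:
f = 2Ω sin φ = 2 × 7.29×10⁻⁵ × sin 34° = 8.15×10⁻⁵ s⁻¹
Geostrophic balance rearranged: |∂P/∂n| = f ρ V_g
|∂P/∂n| = 8.15×10⁻⁵ × 0.717 × 44.0 = 2.57×10⁻³ Pa/m
Isobar spacing: Δn = ΔP/|∂P/∂n| = 400 Pa / 2.57×10⁻³ Pa/m = 155514 m ≈ 156 km

156 km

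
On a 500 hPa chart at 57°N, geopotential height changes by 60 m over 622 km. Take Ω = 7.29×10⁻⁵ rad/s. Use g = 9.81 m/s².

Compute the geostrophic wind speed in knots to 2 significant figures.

Coriolis parameter at 57°N:
f = 2Ω sin φ = 2 × 7.29×10⁻⁵ × sin 57° = 1.22×10⁻⁴ s⁻¹
Height gradient: |∂Z/∂n| = 60 m / 622000 m = 9.65×10⁻⁵
On a pressure surface, geostrophic balance gives V_g = (g/f)|∂Z/∂n|:
V_g = 9.81 × 9.65×10⁻⁵ / 1.22×10⁻⁴ = 7.74 m/s
Converting: 7.74 m/s × 1.944 = 15 knots

15 knots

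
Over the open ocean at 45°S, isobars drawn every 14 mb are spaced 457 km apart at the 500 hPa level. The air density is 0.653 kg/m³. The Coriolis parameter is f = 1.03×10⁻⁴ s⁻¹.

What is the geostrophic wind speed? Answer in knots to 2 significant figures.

89 knots

Pressure gradient: |∂P/∂n| = 1400 Pa / 457000 m = 3.06×10⁻³ Pa/m
Geostrophic balance (pressure-gradient force = Coriolis force):
V_g = (1/(fρ)) |∂P/∂n| = 3.06×10⁻³ / (1.03×10⁻⁴ × 0.653) = 45.5 m/s
Converting: 45.5 m/s × 1.944 = 89 knots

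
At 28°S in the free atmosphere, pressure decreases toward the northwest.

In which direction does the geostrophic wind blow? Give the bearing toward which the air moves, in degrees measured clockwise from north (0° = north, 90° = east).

The pressure-gradient force points toward the northwest (bearing 315°).
Geostrophic balance: in the Southern Hemisphere the Coriolis force deflects motion to the left, so the geostrophic wind blows 90° to the left of the pressure-gradient force (low pressure on the right).
Rotating 315° by 90° counterclockwise gives 225° — the wind blows toward the southwest.

225°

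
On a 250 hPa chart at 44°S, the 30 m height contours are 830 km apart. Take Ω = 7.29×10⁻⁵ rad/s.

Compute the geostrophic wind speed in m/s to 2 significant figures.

Coriolis parameter at 44°S:
f = 2Ω sin φ = 2 × 7.29×10⁻⁵ × sin 44° = 1.01×10⁻⁴ s⁻¹
Height gradient: |∂Z/∂n| = 30 m / 830000 m = 3.61×10⁻⁵
On a pressure surface, geostrophic balance gives V_g = (g/f)|∂Z/∂n|:
V_g = 9.81 × 3.61×10⁻⁵ / 1.01×10⁻⁴ = 3.50 m/s

3.5 m/s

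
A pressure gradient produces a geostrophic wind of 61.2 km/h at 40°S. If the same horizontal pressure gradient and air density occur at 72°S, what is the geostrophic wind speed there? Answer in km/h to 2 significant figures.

With the same pressure gradient and density, V_g ∝ 1/f ∝ 1/sin φ.
V₂ = V₁ · sin φ₁ / sin φ₂ = 61.2 × sin 40° / sin 72°
V₂ = 61.2 × 0.6428/0.9511 = 41 km/h

41 km/h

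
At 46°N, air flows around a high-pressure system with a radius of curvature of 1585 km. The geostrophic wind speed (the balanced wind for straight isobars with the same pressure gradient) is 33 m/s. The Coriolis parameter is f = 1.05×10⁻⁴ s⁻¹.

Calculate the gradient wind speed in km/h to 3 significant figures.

Around a high, pressure-gradient force acts outward with centrifugal, so Coriolis balances both:
fV = (1/ρ)|∂P/∂n| + V²/R  →  V² − fR·V + fR·V_g = 0
With fR = 1.05×10⁻⁴ × 1585×10³ m = 166 m/s:
V = [fR − √((fR)² − 4 fR V_g)]/2 = [166 − √(166² − 4×166×33)]/2 = 45.4 m/s
Supergeostrophic (V > V_g = 33 m/s), as expected around a high.
Converting: 45.4 m/s × 3.6 = 163 km/h

163 km/h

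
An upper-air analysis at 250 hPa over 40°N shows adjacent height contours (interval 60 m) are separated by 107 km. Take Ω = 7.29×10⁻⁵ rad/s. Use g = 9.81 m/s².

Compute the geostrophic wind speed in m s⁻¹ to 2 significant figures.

Coriolis parameter at 40°N:
f = 2Ω sin φ = 2 × 7.29×10⁻⁵ × sin 40° = 9.37×10⁻⁵ s⁻¹
Height gradient: |∂Z/∂n| = 60 m / 107000 m = 5.61×10⁻⁴
On a pressure surface, geostrophic balance gives V_g = (g/f)|∂Z/∂n|:
V_g = 9.81 × 5.61×10⁻⁴ / 9.37×10⁻⁵ = 58.7 m/s

59 m s⁻¹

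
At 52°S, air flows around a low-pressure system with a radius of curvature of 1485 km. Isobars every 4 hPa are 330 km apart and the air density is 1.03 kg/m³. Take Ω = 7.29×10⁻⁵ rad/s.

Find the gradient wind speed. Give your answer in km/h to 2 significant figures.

35 km/h

Coriolis parameter at 52°S:
f = 2Ω sin φ = 2 × 7.29×10⁻⁵ × sin 52° = 1.15×10⁻⁴ s⁻¹
Pressure gradient: |∂P/∂n| = 400 Pa / 330000 m = 1.21×10⁻³ Pa/m
Geostrophic speed: V_g = |∂P/∂n|/(fρ) = 1.21×10⁻³/(1.15×10⁻⁴ × 1.03) = 10.2 m/s
Around a low, centrifugal force acts outward with Coriolis, so pressure-gradient force balances both:
(1/ρ)|∂P/∂n| = fV + V²/R  →  V² + fR·V − fR·V_g = 0
With fR = 1.15×10⁻⁴ × 1485×10³ m = 171 m/s:
V = [−fR + √((fR)² + 4 fR V_g)]/2 = [−171 + √(171² + 4×171×10.2)]/2 = 9.69 m/s
Subgeostrophic (V < V_g = 10.2 m/s), as expected around a low.
Converting: 9.69 m/s × 3.6 = 35 km/h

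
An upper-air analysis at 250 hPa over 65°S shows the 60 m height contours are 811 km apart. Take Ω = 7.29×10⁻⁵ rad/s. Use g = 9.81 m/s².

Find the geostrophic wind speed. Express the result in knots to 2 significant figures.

Coriolis parameter at 65°S:
f = 2Ω sin φ = 2 × 7.29×10⁻⁵ × sin 65° = 1.32×10⁻⁴ s⁻¹
Height gradient: |∂Z/∂n| = 60 m / 811000 m = 7.40×10⁻⁵
On a pressure surface, geostrophic balance gives V_g = (g/f)|∂Z/∂n|:
V_g = 9.81 × 7.40×10⁻⁵ / 1.32×10⁻⁴ = 5.49 m/s
Converting: 5.49 m/s × 1.944 = 11 knots

11 knots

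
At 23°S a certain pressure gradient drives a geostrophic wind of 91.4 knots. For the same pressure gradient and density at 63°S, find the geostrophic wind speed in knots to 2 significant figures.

With the same pressure gradient and density, V_g ∝ 1/f ∝ 1/sin φ.
V₂ = V₁ · sin φ₁ / sin φ₂ = 91.4 × sin 23° / sin 63°
V₂ = 91.4 × 0.3907/0.8910 = 40 knots

40 knots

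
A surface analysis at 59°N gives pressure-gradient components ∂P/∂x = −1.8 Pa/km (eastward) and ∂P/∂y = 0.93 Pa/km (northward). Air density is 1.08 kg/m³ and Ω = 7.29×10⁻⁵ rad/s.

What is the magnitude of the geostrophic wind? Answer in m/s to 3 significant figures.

15.0 m/s

Coriolis parameter at 59°N:
f = 2Ω sin φ = 2 × 7.29×10⁻⁵ × sin 59° = 1.25×10⁻⁴ s⁻¹
Component geostrophic relations (x east, y north):
u_g = −(1/(fρ)) ∂P/∂y,  v_g = (1/(fρ)) ∂P/∂x
u_g = −(0.93×10⁻³)/(1.25×10⁻⁴ × 1.08) = −6.89 m/s;  v_g = (−1.8×10⁻³)/(1.25×10⁻⁴ × 1.08) = −13.3 m/s
|V_g| = √(u_g² + v_g²) = 15.0 m/s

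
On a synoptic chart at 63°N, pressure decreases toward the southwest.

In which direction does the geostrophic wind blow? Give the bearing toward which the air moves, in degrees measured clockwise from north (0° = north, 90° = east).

The pressure-gradient force points toward the southwest (bearing 225°).
Geostrophic balance: in the Northern Hemisphere the Coriolis force deflects motion to the right, so the geostrophic wind blows 90° to the right of the pressure-gradient force (low pressure on the left).
Rotating 225° by 90° clockwise gives 315° — the wind blows toward the northwest.

315°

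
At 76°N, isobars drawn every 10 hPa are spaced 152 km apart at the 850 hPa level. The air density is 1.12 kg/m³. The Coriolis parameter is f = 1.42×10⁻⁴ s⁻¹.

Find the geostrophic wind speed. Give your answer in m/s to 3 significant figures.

Pressure gradient: |∂P/∂n| = 1000 Pa / 152000 m = 6.58×10⁻³ Pa/m
Geostrophic balance (pressure-gradient force = Coriolis force):
V_g = (1/(fρ)) |∂P/∂n| = 6.58×10⁻³ / (1.42×10⁻⁴ × 1.12) = 41.4 m/s

41.4 m/s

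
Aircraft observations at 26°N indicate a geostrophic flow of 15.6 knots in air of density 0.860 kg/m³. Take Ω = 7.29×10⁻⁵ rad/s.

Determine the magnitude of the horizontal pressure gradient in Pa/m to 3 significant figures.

Coriolis parameter at 26°N:
f = 2Ω sin φ = 2 × 7.29×10⁻⁵ × sin 26° = 6.39×10⁻⁵ s⁻¹
Wind speed in SI: 15.6 knots = 8.03 m/s
Geostrophic balance rearranged: |∂P/∂n| = f ρ V_g
|∂P/∂n| = 6.39×10⁻⁵ × 0.860 × 8.03 = 4.41×10⁻⁴ Pa/m

4.41×10⁻⁴ Pa/m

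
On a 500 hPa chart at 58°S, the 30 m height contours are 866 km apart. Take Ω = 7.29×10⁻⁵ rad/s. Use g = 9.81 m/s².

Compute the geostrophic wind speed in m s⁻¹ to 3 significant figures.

Coriolis parameter at 58°S:
f = 2Ω sin φ = 2 × 7.29×10⁻⁵ × sin 58° = 1.24×10⁻⁴ s⁻¹
Height gradient: |∂Z/∂n| = 30 m / 866000 m = 3.46×10⁻⁵
On a pressure surface, geostrophic balance gives V_g = (g/f)|∂Z/∂n|:
V_g = 9.81 × 3.46×10⁻⁵ / 1.24×10⁻⁴ = 2.75 m/s

2.75 m s⁻¹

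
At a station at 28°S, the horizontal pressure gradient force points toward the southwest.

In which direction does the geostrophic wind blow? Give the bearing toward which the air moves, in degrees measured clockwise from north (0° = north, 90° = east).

135°

The pressure-gradient force points toward the southwest (bearing 225°).
Geostrophic balance: in the Southern Hemisphere the Coriolis force deflects motion to the left, so the geostrophic wind blows 90° to the left of the pressure-gradient force (low pressure on the right).
Rotating 225° by 90° counterclockwise gives 135° — the wind blows toward the southeast.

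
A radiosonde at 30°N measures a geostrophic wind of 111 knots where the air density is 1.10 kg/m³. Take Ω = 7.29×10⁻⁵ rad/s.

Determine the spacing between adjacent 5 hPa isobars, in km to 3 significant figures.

Coriolis parameter at 30°N:
f = 2Ω sin φ = 2 × 7.29×10⁻⁵ × sin 30° = 7.29×10⁻⁵ s⁻¹
Wind speed in SI: 111 knots = 57.1 m/s
Geostrophic balance rearranged: |∂P/∂n| = f ρ V_g
|∂P/∂n| = 7.29×10⁻⁵ × 1.10 × 57.1 = 4.58×10⁻³ Pa/m
Isobar spacing: Δn = ΔP/|∂P/∂n| = 500 Pa / 4.58×10⁻³ Pa/m = 109191 m ≈ 109 km

109 km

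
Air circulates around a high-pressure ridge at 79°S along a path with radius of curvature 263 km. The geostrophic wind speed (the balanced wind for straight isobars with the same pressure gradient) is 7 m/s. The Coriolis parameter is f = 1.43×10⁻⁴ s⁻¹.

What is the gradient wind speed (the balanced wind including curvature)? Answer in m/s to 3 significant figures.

Around a high, pressure-gradient force acts outward with centrifugal, so Coriolis balances both:
fV = (1/ρ)|∂P/∂n| + V²/R  →  V² − fR·V + fR·V_g = 0
With fR = 1.43×10⁻⁴ × 263×10³ m = 37.6 m/s:
V = [fR − √((fR)² − 4 fR V_g)]/2 = [37.6 − √(37.6² − 4×37.6×7)]/2 = 9.3 m/s
Supergeostrophic (V > V_g = 7 m/s), as expected around a high.

9.30 m/s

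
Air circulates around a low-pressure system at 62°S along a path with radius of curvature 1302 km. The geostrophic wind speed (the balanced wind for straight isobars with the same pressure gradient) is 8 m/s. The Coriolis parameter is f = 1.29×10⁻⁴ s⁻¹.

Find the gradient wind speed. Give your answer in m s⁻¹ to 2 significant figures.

Around a low, centrifugal force acts outward with Coriolis, so pressure-gradient force balances both:
(1/ρ)|∂P/∂n| = fV + V²/R  →  V² + fR·V − fR·V_g = 0
With fR = 1.29×10⁻⁴ × 1302×10³ m = 168 m/s:
V = [−fR + √((fR)² + 4 fR V_g)]/2 = [−168 + √(168² + 4×168×8)]/2 = 7.65 m/s
Subgeostrophic (V < V_g = 8 m/s), as expected around a low.

7.7 m s⁻¹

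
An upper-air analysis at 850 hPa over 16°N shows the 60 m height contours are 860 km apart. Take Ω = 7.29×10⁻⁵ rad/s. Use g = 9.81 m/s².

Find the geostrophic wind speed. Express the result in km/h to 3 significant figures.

61.3 km/h

Coriolis parameter at 16°N:
f = 2Ω sin φ = 2 × 7.29×10⁻⁵ × sin 16° = 4.02×10⁻⁵ s⁻¹
Height gradient: |∂Z/∂n| = 60 m / 860000 m = 6.98×10⁻⁵
On a pressure surface, geostrophic balance gives V_g = (g/f)|∂Z/∂n|:
V_g = 9.81 × 6.98×10⁻⁵ / 4.02×10⁻⁵ = 17.0 m/s
Converting: 17.0 m/s × 3.6 = 61.3 km/h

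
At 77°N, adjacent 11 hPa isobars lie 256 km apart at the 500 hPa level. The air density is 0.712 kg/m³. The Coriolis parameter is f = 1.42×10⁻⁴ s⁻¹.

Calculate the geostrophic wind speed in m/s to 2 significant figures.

42 m/s

Pressure gradient: |∂P/∂n| = 1100 Pa / 256000 m = 4.30×10⁻³ Pa/m
Geostrophic balance (pressure-gradient force = Coriolis force):
V_g = (1/(fρ)) |∂P/∂n| = 4.30×10⁻³ / (1.42×10⁻⁴ × 0.712) = 42.5 m/s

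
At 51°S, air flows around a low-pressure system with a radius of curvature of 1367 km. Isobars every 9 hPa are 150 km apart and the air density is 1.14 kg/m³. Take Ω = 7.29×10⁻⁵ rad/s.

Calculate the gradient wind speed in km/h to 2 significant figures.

130 km/h

Coriolis parameter at 51°S:
f = 2Ω sin φ = 2 × 7.29×10⁻⁵ × sin 51° = 1.13×10⁻⁴ s⁻¹
Pressure gradient: |∂P/∂n| = 900 Pa / 150000 m = 6.00×10⁻³ Pa/m
Geostrophic speed: V_g = |∂P/∂n|/(fρ) = 6.00×10⁻³/(1.13×10⁻⁴ × 1.14) = 46.5 m/s
Around a low, centrifugal force acts outward with Coriolis, so pressure-gradient force balances both:
(1/ρ)|∂P/∂n| = fV + V²/R  →  V² + fR·V − fR·V_g = 0
With fR = 1.13×10⁻⁴ × 1367×10³ m = 155 m/s:
V = [−fR + √((fR)² + 4 fR V_g)]/2 = [−155 + √(155² + 4×155×46.5)]/2 = 37.4 m/s
Subgeostrophic (V < V_g = 46.5 m/s), as expected around a low.
Converting: 37.4 m/s × 3.6 = 130 km/h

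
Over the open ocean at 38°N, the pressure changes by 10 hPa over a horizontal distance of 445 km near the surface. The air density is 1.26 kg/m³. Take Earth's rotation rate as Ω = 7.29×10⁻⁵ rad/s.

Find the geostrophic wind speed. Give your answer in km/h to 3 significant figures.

71.5 km/h

Coriolis parameter at 38°N:
f = 2Ω sin φ = 2 × 7.29×10⁻⁵ × sin 38° = 8.98×10⁻⁵ s⁻¹
Pressure gradient: |∂P/∂n| = 1000 Pa / 445000 m = 2.25×10⁻³ Pa/m
Geostrophic balance (pressure-gradient force = Coriolis force):
V_g = (1/(fρ)) |∂P/∂n| = 2.25×10⁻³ / (8.98×10⁻⁵ × 1.26) = 19.9 m/s
Converting: 19.9 m/s × 3.6 = 71.5 km/h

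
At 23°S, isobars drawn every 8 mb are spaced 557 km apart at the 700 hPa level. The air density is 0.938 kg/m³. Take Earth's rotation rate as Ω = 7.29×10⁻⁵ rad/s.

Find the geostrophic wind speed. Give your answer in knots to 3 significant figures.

52.2 knots

Coriolis parameter at 23°S:
f = 2Ω sin φ = 2 × 7.29×10⁻⁵ × sin 23° = 5.70×10⁻⁵ s⁻¹
Pressure gradient: |∂P/∂n| = 800 Pa / 557000 m = 1.44×10⁻³ Pa/m
Geostrophic balance (pressure-gradient force = Coriolis force):
V_g = (1/(fρ)) |∂P/∂n| = 1.44×10⁻³ / (5.70×10⁻⁵ × 0.938) = 26.9 m/s
Converting: 26.9 m/s × 1.944 = 52.2 knots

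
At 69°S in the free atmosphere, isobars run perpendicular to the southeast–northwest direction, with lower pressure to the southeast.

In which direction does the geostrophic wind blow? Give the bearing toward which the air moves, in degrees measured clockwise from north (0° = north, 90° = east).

The pressure-gradient force points toward the southeast (bearing 135°).
Geostrophic balance: in the Southern Hemisphere the Coriolis force deflects motion to the left, so the geostrophic wind blows 90° to the left of the pressure-gradient force (low pressure on the right).
Rotating 135° by 90° counterclockwise gives 045° — the wind blows toward the northeast.

045°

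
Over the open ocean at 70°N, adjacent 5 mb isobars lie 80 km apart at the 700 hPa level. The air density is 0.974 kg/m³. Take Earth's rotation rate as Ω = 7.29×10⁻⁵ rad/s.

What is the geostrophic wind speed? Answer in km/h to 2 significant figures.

Coriolis parameter at 70°N:
f = 2Ω sin φ = 2 × 7.29×10⁻⁵ × sin 70° = 1.37×10⁻⁴ s⁻¹
Pressure gradient: |∂P/∂n| = 500 Pa / 80000 m = 6.25×10⁻³ Pa/m
Geostrophic balance (pressure-gradient force = Coriolis force):
V_g = (1/(fρ)) |∂P/∂n| = 6.25×10⁻³ / (1.37×10⁻⁴ × 0.974) = 46.8 m/s
Converting: 46.8 m/s × 3.6 = 170 km/h

170 km/h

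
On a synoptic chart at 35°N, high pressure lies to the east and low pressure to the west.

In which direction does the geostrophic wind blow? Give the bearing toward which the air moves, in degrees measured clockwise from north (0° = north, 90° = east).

The pressure-gradient force points toward the west (bearing 270°).
Geostrophic balance: in the Northern Hemisphere the Coriolis force deflects motion to the right, so the geostrophic wind blows 90° to the right of the pressure-gradient force (low pressure on the left).
Rotating 270° by 90° clockwise gives 000° — the wind blows toward the north.

000°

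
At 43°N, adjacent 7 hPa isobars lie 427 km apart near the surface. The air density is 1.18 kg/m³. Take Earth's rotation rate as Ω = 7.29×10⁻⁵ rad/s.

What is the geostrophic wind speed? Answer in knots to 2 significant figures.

27 knots

Coriolis parameter at 43°N:
f = 2Ω sin φ = 2 × 7.29×10⁻⁵ × sin 43° = 9.94×10⁻⁵ s⁻¹
Pressure gradient: |∂P/∂n| = 700 Pa / 427000 m = 1.64×10⁻³ Pa/m
Geostrophic balance (pressure-gradient force = Coriolis force):
V_g = (1/(fρ)) |∂P/∂n| = 1.64×10⁻³ / (9.94×10⁻⁵ × 1.18) = 14.0 m/s
Converting: 14.0 m/s × 1.944 = 27 knots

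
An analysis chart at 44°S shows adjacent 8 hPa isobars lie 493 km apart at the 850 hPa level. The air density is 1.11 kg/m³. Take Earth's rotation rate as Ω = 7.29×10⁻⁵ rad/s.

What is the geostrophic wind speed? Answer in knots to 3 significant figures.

28.1 knots

Coriolis parameter at 44°S:
f = 2Ω sin φ = 2 × 7.29×10⁻⁵ × sin 44° = 1.01×10⁻⁴ s⁻¹
Pressure gradient: |∂P/∂n| = 800 Pa / 493000 m = 1.62×10⁻³ Pa/m
Geostrophic balance (pressure-gradient force = Coriolis force):
V_g = (1/(fρ)) |∂P/∂n| = 1.62×10⁻³ / (1.01×10⁻⁴ × 1.11) = 14.4 m/s
Converting: 14.4 m/s × 1.944 = 28.1 knots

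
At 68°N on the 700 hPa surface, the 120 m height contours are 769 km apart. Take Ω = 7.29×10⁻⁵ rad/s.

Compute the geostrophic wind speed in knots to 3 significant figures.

22.0 knots

Coriolis parameter at 68°N:
f = 2Ω sin φ = 2 × 7.29×10⁻⁵ × sin 68° = 1.35×10⁻⁴ s⁻¹
Height gradient: |∂Z/∂n| = 120 m / 769000 m = 1.56×10⁻⁴
On a pressure surface, geostrophic balance gives V_g = (g/f)|∂Z/∂n|:
V_g = 9.81 × 1.56×10⁻⁴ / 1.35×10⁻⁴ = 11.3 m/s
Converting: 11.3 m/s × 1.944 = 22.0 knots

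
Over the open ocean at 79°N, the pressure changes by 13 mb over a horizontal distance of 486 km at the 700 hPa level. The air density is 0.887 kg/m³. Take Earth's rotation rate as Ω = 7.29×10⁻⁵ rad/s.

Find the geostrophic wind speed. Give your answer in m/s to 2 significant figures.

21 m/s

Coriolis parameter at 79°N:
f = 2Ω sin φ = 2 × 7.29×10⁻⁵ × sin 79° = 1.43×10⁻⁴ s⁻¹
Pressure gradient: |∂P/∂n| = 1300 Pa / 486000 m = 2.67×10⁻³ Pa/m
Geostrophic balance (pressure-gradient force = Coriolis force):
V_g = (1/(fρ)) |∂P/∂n| = 2.67×10⁻³ / (1.43×10⁻⁴ × 0.887) = 21.1 m/s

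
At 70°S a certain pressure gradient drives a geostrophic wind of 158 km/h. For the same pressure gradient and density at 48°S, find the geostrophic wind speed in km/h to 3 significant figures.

200 km/h

With the same pressure gradient and density, V_g ∝ 1/f ∝ 1/sin φ.
V₂ = V₁ · sin φ₁ / sin φ₂ = 158 × sin 70° / sin 48°
V₂ = 158 × 0.9397/0.7431 = 200 km/h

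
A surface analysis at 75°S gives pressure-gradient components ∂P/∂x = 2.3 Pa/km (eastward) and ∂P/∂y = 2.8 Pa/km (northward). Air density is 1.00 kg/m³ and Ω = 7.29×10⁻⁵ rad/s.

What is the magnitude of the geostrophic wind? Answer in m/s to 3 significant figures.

25.7 m/s

Coriolis parameter at 75°S:
f = 2Ω sin φ = 2 × 7.29×10⁻⁵ × sin 75° = 1.41×10⁻⁴ s⁻¹
In the Southern Hemisphere f is negative: f = −1.41×10⁻⁴ s⁻¹.
Component geostrophic relations (x east, y north):
u_g = −(1/(fρ)) ∂P/∂y,  v_g = (1/(fρ)) ∂P/∂x
u_g = −(2.8×10⁻³)/(−1.41×10⁻⁴ × 1.00) = 19.9 m/s;  v_g = (2.3×10⁻³)/(−1.41×10⁻⁴ × 1.00) = −16.3 m/s
|V_g| = √(u_g² + v_g²) = 25.7 m/s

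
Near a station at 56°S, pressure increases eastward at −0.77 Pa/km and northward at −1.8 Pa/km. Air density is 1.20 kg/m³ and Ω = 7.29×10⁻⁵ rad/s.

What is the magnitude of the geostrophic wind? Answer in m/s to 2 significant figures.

Coriolis parameter at 56°S:
f = 2Ω sin φ = 2 × 7.29×10⁻⁵ × sin 56° = 1.21×10⁻⁴ s⁻¹
In the Southern Hemisphere f is negative: f = −1.21×10⁻⁴ s⁻¹.
Component geostrophic relations (x east, y north):
u_g = −(1/(fρ)) ∂P/∂y,  v_g = (1/(fρ)) ∂P/∂x
u_g = −(−1.8×10⁻³)/(−1.21×10⁻⁴ × 1.20) = −12.4 m/s;  v_g = (−0.77×10⁻³)/(−1.21×10⁻⁴ × 1.20) = 5.31 m/s
|V_g| = √(u_g² + v_g²) = 13.5 m/s

13 m/s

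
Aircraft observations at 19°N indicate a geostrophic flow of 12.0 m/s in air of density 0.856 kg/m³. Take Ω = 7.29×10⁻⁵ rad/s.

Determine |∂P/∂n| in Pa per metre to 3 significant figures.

4.88×10⁻⁴ Pa/m

Coriolis parameter at 19°N:
f = 2Ω sin φ = 2 × 7.29×10⁻⁵ × sin 19° = 4.75×10⁻⁵ s⁻¹
Geostrophic balance rearranged: |∂P/∂n| = f ρ V_g
|∂P/∂n| = 4.75×10⁻⁵ × 0.856 × 12.0 = 4.88×10⁻⁴ Pa/m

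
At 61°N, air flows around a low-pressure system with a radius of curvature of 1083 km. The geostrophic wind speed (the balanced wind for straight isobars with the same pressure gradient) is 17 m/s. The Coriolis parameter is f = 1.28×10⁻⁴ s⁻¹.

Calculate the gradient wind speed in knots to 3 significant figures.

29.8 knots

Around a low, centrifugal force acts outward with Coriolis, so pressure-gradient force balances both:
(1/ρ)|∂P/∂n| = fV + V²/R  →  V² + fR·V − fR·V_g = 0
With fR = 1.28×10⁻⁴ × 1083×10³ m = 139 m/s:
V = [−fR + √((fR)² + 4 fR V_g)]/2 = [−139 + √(139² + 4×139×17)]/2 = 15.3 m/s
Subgeostrophic (V < V_g = 17 m/s), as expected around a low.
Converting: 15.3 m/s × 1.944 = 29.8 knots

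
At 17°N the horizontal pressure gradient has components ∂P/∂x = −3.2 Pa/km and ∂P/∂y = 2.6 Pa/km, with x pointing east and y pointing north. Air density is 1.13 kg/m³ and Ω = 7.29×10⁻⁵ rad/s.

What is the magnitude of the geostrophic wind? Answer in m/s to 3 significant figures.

85.6 m/s

Coriolis parameter at 17°N:
f = 2Ω sin φ = 2 × 7.29×10⁻⁵ × sin 17° = 4.26×10⁻⁵ s⁻¹
Component geostrophic relations (x east, y north):
u_g = −(1/(fρ)) ∂P/∂y,  v_g = (1/(fρ)) ∂P/∂x
u_g = −(2.6×10⁻³)/(4.26×10⁻⁵ × 1.13) = −54.0 m/s;  v_g = (−3.2×10⁻³)/(4.26×10⁻⁵ × 1.13) = −66.4 m/s
|V_g| = √(u_g² + v_g²) = 85.6 m/s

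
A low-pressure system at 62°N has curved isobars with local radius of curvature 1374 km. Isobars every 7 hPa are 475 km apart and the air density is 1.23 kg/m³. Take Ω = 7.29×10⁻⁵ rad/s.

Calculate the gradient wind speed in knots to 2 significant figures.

Coriolis parameter at 62°N:
f = 2Ω sin φ = 2 × 7.29×10⁻⁵ × sin 62° = 1.29×10⁻⁴ s⁻¹
Pressure gradient: |∂P/∂n| = 700 Pa / 475000 m = 1.47×10⁻³ Pa/m
Geostrophic speed: V_g = |∂P/∂n|/(fρ) = 1.47×10⁻³/(1.29×10⁻⁴ × 1.23) = 9.31 m/s
Around a low, centrifugal force acts outward with Coriolis, so pressure-gradient force balances both:
(1/ρ)|∂P/∂n| = fV + V²/R  →  V² + fR·V − fR·V_g = 0
With fR = 1.29×10⁻⁴ × 1374×10³ m = 177 m/s:
V = [−fR + √((fR)² + 4 fR V_g)]/2 = [−177 + √(177² + 4×177×9.31)]/2 = 8.86 m/s
Subgeostrophic (V < V_g = 9.31 m/s), as expected around a low.
Converting: 8.86 m/s × 1.944 = 17 knots

17 knots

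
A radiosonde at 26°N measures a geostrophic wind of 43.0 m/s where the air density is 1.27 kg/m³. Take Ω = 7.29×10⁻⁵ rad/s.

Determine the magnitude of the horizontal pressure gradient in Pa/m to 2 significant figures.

Coriolis parameter at 26°N:
f = 2Ω sin φ = 2 × 7.29×10⁻⁵ × sin 26° = 6.39×10⁻⁵ s⁻¹
Geostrophic balance rearranged: |∂P/∂n| = f ρ V_g
|∂P/∂n| = 6.39×10⁻⁵ × 1.27 × 43.0 = 3.49×10⁻³ Pa/m

3.5×10⁻³ Pa/m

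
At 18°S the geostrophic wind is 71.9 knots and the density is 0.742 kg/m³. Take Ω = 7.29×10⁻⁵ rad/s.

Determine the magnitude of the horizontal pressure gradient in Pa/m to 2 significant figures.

1.2×10⁻³ Pa/m

Coriolis parameter at 18°S:
f = 2Ω sin φ = 2 × 7.29×10⁻⁵ × sin 18° = 4.51×10⁻⁵ s⁻¹
Wind speed in SI: 71.9 knots = 37.0 m/s
Geostrophic balance rearranged: |∂P/∂n| = f ρ V_g
|∂P/∂n| = 4.51×10⁻⁵ × 0.742 × 37.0 = 1.24×10⁻³ Pa/m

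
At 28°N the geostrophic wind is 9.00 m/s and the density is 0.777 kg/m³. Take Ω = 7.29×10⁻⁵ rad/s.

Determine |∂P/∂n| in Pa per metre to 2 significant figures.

Coriolis parameter at 28°N:
f = 2Ω sin φ = 2 × 7.29×10⁻⁵ × sin 28° = 6.84×10⁻⁵ s⁻¹
Geostrophic balance rearranged: |∂P/∂n| = f ρ V_g
|∂P/∂n| = 6.84×10⁻⁵ × 0.777 × 9.00 = 4.79×10⁻⁴ Pa/m

4.8×10⁻⁴ Pa/m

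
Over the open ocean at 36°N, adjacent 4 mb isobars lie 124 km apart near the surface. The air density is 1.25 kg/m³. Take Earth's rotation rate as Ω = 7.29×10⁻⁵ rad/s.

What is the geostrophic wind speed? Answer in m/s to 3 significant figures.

30.1 m/s

Coriolis parameter at 36°N:
f = 2Ω sin φ = 2 × 7.29×10⁻⁵ × sin 36° = 8.57×10⁻⁵ s⁻¹
Pressure gradient: |∂P/∂n| = 400 Pa / 124000 m = 3.23×10⁻³ Pa/m
Geostrophic balance (pressure-gradient force = Coriolis force):
V_g = (1/(fρ)) |∂P/∂n| = 3.23×10⁻³ / (8.57×10⁻⁵ × 1.25) = 30.1 m/s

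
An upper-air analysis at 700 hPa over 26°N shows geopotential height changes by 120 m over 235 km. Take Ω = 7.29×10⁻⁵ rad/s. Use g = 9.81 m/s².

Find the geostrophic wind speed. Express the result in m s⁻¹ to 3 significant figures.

Coriolis parameter at 26°N:
f = 2Ω sin φ = 2 × 7.29×10⁻⁵ × sin 26° = 6.39×10⁻⁵ s⁻¹
Height gradient: |∂Z/∂n| = 120 m / 235000 m = 5.11×10⁻⁴
On a pressure surface, geostrophic balance gives V_g = (g/f)|∂Z/∂n|:
V_g = 9.81 × 5.11×10⁻⁴ / 6.39×10⁻⁵ = 78.4 m/s

78.4 m s⁻¹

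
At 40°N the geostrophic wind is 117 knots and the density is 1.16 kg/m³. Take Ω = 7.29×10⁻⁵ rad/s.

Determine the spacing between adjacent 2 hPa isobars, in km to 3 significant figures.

30.6 km

Coriolis parameter at 40°N:
f = 2Ω sin φ = 2 × 7.29×10⁻⁵ × sin 40° = 9.37×10⁻⁵ s⁻¹
Wind speed in SI: 117 knots = 60.2 m/s
Geostrophic balance rearranged: |∂P/∂n| = f ρ V_g
|∂P/∂n| = 9.37×10⁻⁵ × 1.16 × 60.2 = 6.54×10⁻³ Pa/m
Isobar spacing: Δn = ΔP/|∂P/∂n| = 200 Pa / 6.54×10⁻³ Pa/m = 30565 m ≈ 30.6 km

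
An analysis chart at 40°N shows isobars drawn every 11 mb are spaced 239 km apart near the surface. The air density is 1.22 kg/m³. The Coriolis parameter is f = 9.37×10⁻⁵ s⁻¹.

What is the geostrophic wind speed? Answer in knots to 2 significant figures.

Pressure gradient: |∂P/∂n| = 1100 Pa / 239000 m = 4.60×10⁻³ Pa/m
Geostrophic balance (pressure-gradient force = Coriolis force):
V_g = (1/(fρ)) |∂P/∂n| = 4.60×10⁻³ / (9.37×10⁻⁵ × 1.22) = 40.3 m/s
Converting: 40.3 m/s × 1.944 = 78 knots

78 knots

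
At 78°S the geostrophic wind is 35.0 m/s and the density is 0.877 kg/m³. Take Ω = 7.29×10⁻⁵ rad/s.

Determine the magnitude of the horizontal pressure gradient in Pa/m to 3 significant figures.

Coriolis parameter at 78°S:
f = 2Ω sin φ = 2 × 7.29×10⁻⁵ × sin 78° = 1.43×10⁻⁴ s⁻¹
Geostrophic balance rearranged: |∂P/∂n| = f ρ V_g
|∂P/∂n| = 1.43×10⁻⁴ × 0.877 × 35.0 = 4.38×10⁻³ Pa/m

4.38×10⁻³ Pa/m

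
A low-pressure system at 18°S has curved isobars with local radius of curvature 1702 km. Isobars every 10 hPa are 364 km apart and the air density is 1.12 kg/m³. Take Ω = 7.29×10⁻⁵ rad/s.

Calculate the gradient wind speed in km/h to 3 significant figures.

132 km/h

Coriolis parameter at 18°S:
f = 2Ω sin φ = 2 × 7.29×10⁻⁵ × sin 18° = 4.51×10⁻⁵ s⁻¹
Pressure gradient: |∂P/∂n| = 1000 Pa / 364000 m = 2.75×10⁻³ Pa/m
Geostrophic speed: V_g = |∂P/∂n|/(fρ) = 2.75×10⁻³/(4.51×10⁻⁵ × 1.12) = 54.4 m/s
Around a low, centrifugal force acts outward with Coriolis, so pressure-gradient force balances both:
(1/ρ)|∂P/∂n| = fV + V²/R  →  V² + fR·V − fR·V_g = 0
With fR = 4.51×10⁻⁵ × 1702×10³ m = 76.7 m/s:
V = [−fR + √((fR)² + 4 fR V_g)]/2 = [−76.7 + √(76.7² + 4×76.7×54.4)]/2 = 36.8 m/s
Subgeostrophic (V < V_g = 54.4 m/s), as expected around a low.
Converting: 36.8 m/s × 3.6 = 132 km/h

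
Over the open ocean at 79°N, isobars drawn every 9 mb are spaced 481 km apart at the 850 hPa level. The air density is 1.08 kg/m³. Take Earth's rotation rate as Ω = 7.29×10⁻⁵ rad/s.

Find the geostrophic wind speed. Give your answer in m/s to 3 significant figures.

12.1 m/s

Coriolis parameter at 79°N:
f = 2Ω sin φ = 2 × 7.29×10⁻⁵ × sin 79° = 1.43×10⁻⁴ s⁻¹
Pressure gradient: |∂P/∂n| = 900 Pa / 481000 m = 1.87×10⁻³ Pa/m
Geostrophic balance (pressure-gradient force = Coriolis force):
V_g = (1/(fρ)) |∂P/∂n| = 1.87×10⁻³ / (1.43×10⁻⁴ × 1.08) = 12.1 m/s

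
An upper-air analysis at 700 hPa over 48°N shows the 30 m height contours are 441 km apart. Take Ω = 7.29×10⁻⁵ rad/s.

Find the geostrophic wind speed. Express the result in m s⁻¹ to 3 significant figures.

6.16 m s⁻¹

Coriolis parameter at 48°N:
f = 2Ω sin φ = 2 × 7.29×10⁻⁵ × sin 48° = 1.08×10⁻⁴ s⁻¹
Height gradient: |∂Z/∂n| = 30 m / 441000 m = 6.80×10⁻⁵
On a pressure surface, geostrophic balance gives V_g = (g/f)|∂Z/∂n|:
V_g = 9.81 × 6.80×10⁻⁵ / 1.08×10⁻⁴ = 6.16 m/s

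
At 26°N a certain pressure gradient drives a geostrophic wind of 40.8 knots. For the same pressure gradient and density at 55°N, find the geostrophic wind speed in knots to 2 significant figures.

With the same pressure gradient and density, V_g ∝ 1/f ∝ 1/sin φ.
V₂ = V₁ · sin φ₁ / sin φ₂ = 40.8 × sin 26° / sin 55°
V₂ = 40.8 × 0.4384/0.8192 = 22 knots

22 knots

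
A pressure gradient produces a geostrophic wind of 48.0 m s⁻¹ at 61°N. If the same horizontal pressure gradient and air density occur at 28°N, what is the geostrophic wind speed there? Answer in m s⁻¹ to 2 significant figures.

With the same pressure gradient and density, V_g ∝ 1/f ∝ 1/sin φ.
V₂ = V₁ · sin φ₁ / sin φ₂ = 48.0 × sin 61° / sin 28°
V₂ = 48.0 × 0.8746/0.4695 = 89 m s⁻¹

89 m s⁻¹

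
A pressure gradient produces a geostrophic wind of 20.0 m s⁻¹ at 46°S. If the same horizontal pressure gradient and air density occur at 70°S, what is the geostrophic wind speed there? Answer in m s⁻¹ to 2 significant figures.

With the same pressure gradient and density, V_g ∝ 1/f ∝ 1/sin φ.
V₂ = V₁ · sin φ₁ / sin φ₂ = 20.0 × sin 46° / sin 70°
V₂ = 20.0 × 0.7193/0.9397 = 15 m s⁻¹

15 m s⁻¹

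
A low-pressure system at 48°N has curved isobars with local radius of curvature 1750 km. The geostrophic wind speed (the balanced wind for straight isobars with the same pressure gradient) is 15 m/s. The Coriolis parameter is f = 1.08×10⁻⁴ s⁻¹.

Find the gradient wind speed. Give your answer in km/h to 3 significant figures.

Around a low, centrifugal force acts outward with Coriolis, so pressure-gradient force balances both:
(1/ρ)|∂P/∂n| = fV + V²/R  →  V² + fR·V − fR·V_g = 0
With fR = 1.08×10⁻⁴ × 1750×10³ m = 189 m/s:
V = [−fR + √((fR)² + 4 fR V_g)]/2 = [−189 + √(189² + 4×189×15)]/2 = 14 m/s
Subgeostrophic (V < V_g = 15 m/s), as expected around a low.
Converting: 14 m/s × 3.6 = 50.3 km/h

50.3 km/h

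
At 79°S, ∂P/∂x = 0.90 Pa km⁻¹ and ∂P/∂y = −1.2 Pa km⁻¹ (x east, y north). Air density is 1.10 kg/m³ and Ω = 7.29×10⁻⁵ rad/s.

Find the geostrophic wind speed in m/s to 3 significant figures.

9.53 m/s

Coriolis parameter at 79°S:
f = 2Ω sin φ = 2 × 7.29×10⁻⁵ × sin 79° = 1.43×10⁻⁴ s⁻¹
In the Southern Hemisphere f is negative: f = −1.43×10⁻⁴ s⁻¹.
Component geostrophic relations (x east, y north):
u_g = −(1/(fρ)) ∂P/∂y,  v_g = (1/(fρ)) ∂P/∂x
u_g = −(−1.2×10⁻³)/(−1.43×10⁻⁴ × 1.10) = −7.62 m/s;  v_g = (0.90×10⁻³)/(−1.43×10⁻⁴ × 1.10) = −5.72 m/s
|V_g| = √(u_g² + v_g²) = 9.53 m/s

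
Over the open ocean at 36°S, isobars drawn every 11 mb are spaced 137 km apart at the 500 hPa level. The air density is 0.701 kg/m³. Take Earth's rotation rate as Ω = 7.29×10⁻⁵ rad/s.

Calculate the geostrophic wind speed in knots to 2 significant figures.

260 knots

Coriolis parameter at 36°S:
f = 2Ω sin φ = 2 × 7.29×10⁻⁵ × sin 36° = 8.57×10⁻⁵ s⁻¹
Pressure gradient: |∂P/∂n| = 1100 Pa / 137000 m = 8.03×10⁻³ Pa/m
Geostrophic balance (pressure-gradient force = Coriolis force):
V_g = (1/(fρ)) |∂P/∂n| = 8.03×10⁻³ / (8.57×10⁻⁵ × 0.701) = 134 m/s
Converting: 134 m/s × 1.944 = 260 knots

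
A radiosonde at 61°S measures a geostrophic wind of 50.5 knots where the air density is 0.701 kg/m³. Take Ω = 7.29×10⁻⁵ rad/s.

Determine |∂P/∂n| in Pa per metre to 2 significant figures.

Coriolis parameter at 61°S:
f = 2Ω sin φ = 2 × 7.29×10⁻⁵ × sin 61° = 1.28×10⁻⁴ s⁻¹
Wind speed in SI: 50.5 knots = 26.0 m/s
Geostrophic balance rearranged: |∂P/∂n| = f ρ V_g
|∂P/∂n| = 1.28×10⁻⁴ × 0.701 × 26.0 = 2.32×10⁻³ Pa/m

2.3×10⁻³ Pa/m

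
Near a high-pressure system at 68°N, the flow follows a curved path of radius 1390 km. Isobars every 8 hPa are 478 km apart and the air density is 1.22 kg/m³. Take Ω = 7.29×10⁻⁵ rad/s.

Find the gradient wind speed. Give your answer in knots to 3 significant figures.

20.9 knots

Coriolis parameter at 68°N:
f = 2Ω sin φ = 2 × 7.29×10⁻⁵ × sin 68° = 1.35×10⁻⁴ s⁻¹
Pressure gradient: |∂P/∂n| = 800 Pa / 478000 m = 1.67×10⁻³ Pa/m
Geostrophic speed: V_g = |∂P/∂n|/(fρ) = 1.67×10⁻³/(1.35×10⁻⁴ × 1.22) = 10.1 m/s
Around a high, pressure-gradient force acts outward with centrifugal, so Coriolis balances both:
fV = (1/ρ)|∂P/∂n| + V²/R  →  V² − fR·V + fR·V_g = 0
With fR = 1.35×10⁻⁴ × 1390×10³ m = 188 m/s:
V = [fR − √((fR)² − 4 fR V_g)]/2 = [188 − √(188² − 4×188×10.1)]/2 = 10.8 m/s
Supergeostrophic (V > V_g = 10.1 m/s), as expected around a high.
Converting: 10.8 m/s × 1.944 = 20.9 knots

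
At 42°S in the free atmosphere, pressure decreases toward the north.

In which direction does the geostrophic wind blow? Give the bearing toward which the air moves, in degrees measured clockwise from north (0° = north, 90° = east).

270°

The pressure-gradient force points toward the north (bearing 000°).
Geostrophic balance: in the Southern Hemisphere the Coriolis force deflects motion to the left, so the geostrophic wind blows 90° to the left of the pressure-gradient force (low pressure on the right).
Rotating 000° by 90° counterclockwise gives 270° — the wind blows toward the west.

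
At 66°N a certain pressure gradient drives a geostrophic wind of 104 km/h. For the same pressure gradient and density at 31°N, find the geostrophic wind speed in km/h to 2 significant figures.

With the same pressure gradient and density, V_g ∝ 1/f ∝ 1/sin φ.
V₂ = V₁ · sin φ₁ / sin φ₂ = 104 × sin 66° / sin 31°
V₂ = 104 × 0.9135/0.5150 = 180 km/h

180 km/h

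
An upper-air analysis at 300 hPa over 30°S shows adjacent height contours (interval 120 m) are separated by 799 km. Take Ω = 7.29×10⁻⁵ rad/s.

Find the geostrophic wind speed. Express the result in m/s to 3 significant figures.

Coriolis parameter at 30°S:
f = 2Ω sin φ = 2 × 7.29×10⁻⁵ × sin 30° = 7.29×10⁻⁵ s⁻¹
Height gradient: |∂Z/∂n| = 120 m / 799000 m = 1.50×10⁻⁴
On a pressure surface, geostrophic balance gives V_g = (g/f)|∂Z/∂n|:
V_g = 9.81 × 1.50×10⁻⁴ / 7.29×10⁻⁵ = 20.2 m/s

20.2 m/s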